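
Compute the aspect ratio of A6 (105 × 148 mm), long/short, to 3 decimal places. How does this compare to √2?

1.410

148 / 105 = 1.410
ISO 216 targets √2 ≈ 1.414; the -0.005 deviation is from mm rounding.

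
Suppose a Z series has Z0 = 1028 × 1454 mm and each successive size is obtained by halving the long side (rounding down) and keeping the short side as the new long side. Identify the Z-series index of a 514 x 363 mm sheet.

Z0: 1028 × 1454 mm
Z1: 727 × 1028 mm
Z2: 514 × 727 mm
Z3: 363 × 514 mm
Z4: 257 × 363 mm
→ matches Z3.

Z3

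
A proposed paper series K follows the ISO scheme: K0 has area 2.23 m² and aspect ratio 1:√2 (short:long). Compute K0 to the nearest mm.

Let the short side be w mm. Then w · w√2 = 2.23 m² = 2,230,000 mm².
w² = 2,230,000/√2, so w ≈ 1255.7 mm; long side = w√2 ≈ 1775.9 mm.

1256 × 1776 mm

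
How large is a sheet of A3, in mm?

A0 = 841 × 1189 mm (A0 has area 1 m², aspect 1:√2).
A1: ⌊1189/2⌋ × 841 = 594 × 841 mm
A2: ⌊841/2⌋ × 594 = 420 × 594 mm
A3: ⌊594/2⌋ × 420 = 297 × 420 mm

297 × 420 mm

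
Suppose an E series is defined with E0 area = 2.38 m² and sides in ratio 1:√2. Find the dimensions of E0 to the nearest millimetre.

Let the short side be w mm. Then w · w√2 = 2.38 m² = 2,380,000 mm².
w² = 2,380,000/√2, so w ≈ 1297.3 mm; long side = w√2 ≈ 1834.6 mm.

1297 × 1835 mm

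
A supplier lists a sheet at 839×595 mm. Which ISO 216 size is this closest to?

A1 (594 × 841 mm)

Aspect ratio 839/595 ≈ 1.410 — close to the ISO √2 ≈ 1.414.
In the A-series (A0 area = 1 m²): A1 = 594 × 841 mm.
Off by 3 mm total — nearest standard size.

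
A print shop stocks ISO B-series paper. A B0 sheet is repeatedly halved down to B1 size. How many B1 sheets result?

Each ISO step halves the sheet: 1 × B0 → 2 × B1
From B0 to B1 is 1 halving step: 2^1 = 2.

2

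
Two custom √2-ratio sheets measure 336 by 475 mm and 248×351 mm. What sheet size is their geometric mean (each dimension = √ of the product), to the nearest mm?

Short side: √(336 · 248) = √83328 ≈ 288.7 → 289 mm
Long side: √(475 · 351) = √166725 ≈ 408.3 → 408 mm

289 × 408 mm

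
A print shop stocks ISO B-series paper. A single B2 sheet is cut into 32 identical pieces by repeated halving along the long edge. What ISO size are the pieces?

B7

32 = 2^5, so 5 halving steps.
B2 → B3 → … → B7 after 5 steps.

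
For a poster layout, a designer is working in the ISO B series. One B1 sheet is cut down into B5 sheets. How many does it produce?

16

Each ISO step halves the sheet: 1 × B1 → 2 × B2 → 4 × B3 → 8 × B4 → …
From B1 to B5 is 4 halving steps: 2^4 = 16.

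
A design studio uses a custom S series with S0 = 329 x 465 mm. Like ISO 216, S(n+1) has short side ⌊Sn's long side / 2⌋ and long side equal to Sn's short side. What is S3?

S1: ⌊465/2⌋ × 329 = 232 × 329 mm
S2: ⌊329/2⌋ × 232 = 164 × 232 mm
S3: ⌊232/2⌋ × 164 = 116 × 164 mm

116 × 164 mm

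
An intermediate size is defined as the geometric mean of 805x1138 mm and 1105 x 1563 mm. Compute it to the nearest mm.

Short side: √(805 · 1105) = √889525 ≈ 943.1 → 943 mm
Long side: √(1138 · 1563) = √1778694 ≈ 1333.7 → 1334 mm

943 × 1334 mm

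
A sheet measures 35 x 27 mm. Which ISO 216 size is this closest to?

Aspect ratio 35/27 ≈ 1.296 (ISO target is √2 ≈ 1.414).
In the A-series (A0 area = 1 m²): A10 = 26 × 37 mm.
Off by 3 mm total — nearest standard size.

A10 (26 × 37 mm)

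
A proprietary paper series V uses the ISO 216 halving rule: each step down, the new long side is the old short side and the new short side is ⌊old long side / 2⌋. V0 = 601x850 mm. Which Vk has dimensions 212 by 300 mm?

V0: 601 × 850 mm
V1: 425 × 601 mm
V2: 300 × 425 mm
V3: 212 × 300 mm
V4: 150 × 212 mm
→ matches V3.

V3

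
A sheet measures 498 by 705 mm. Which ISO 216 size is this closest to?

B2 (500 × 707 mm)

Aspect ratio 705/498 ≈ 1.416 — close to the ISO √2 ≈ 1.414.
In the B-series (B0 = 1000 × 1414 mm): B2 = 500 × 707 mm.
Off by 4 mm total — nearest standard size.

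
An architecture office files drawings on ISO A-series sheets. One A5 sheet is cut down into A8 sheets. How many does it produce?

8

A5 = 148 × 210 mm; A8 = 52 × 74 mm.
Each halving step doubles the count; 3 steps from A5 to A8.
2^3 = 8.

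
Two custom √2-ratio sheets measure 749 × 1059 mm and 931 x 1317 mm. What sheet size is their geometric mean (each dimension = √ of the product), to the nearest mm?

835 × 1181 mm

Short side: √(749 · 931) = √697319 ≈ 835.1 → 835 mm
Long side: √(1059 · 1317) = √1394703 ≈ 1181.0 → 1181 mm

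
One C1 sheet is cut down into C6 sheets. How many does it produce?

Each ISO step halves the sheet: 1 × C1 → 2 × C2 → 4 × C3 → 8 × C4 → …
From C1 to C6 is 5 halving steps: 2^5 = 32.

32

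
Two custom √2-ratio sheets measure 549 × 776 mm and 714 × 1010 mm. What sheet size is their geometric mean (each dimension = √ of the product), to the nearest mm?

626 × 885 mm

Short side: √(549 · 714) = √391986 ≈ 626.1 → 626 mm
Long side: √(776 · 1010) = √783760 ≈ 885.3 → 885 mm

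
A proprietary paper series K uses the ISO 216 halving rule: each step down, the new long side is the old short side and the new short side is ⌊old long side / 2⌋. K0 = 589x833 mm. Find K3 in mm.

208 × 294 mm

K1: ⌊833/2⌋ × 589 = 416 × 589 mm
K2: ⌊589/2⌋ × 416 = 294 × 416 mm
K3: ⌊416/2⌋ × 294 = 208 × 294 mm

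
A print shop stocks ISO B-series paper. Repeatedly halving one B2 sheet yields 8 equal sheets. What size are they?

8 = 2^3, so 3 halving steps.
B2 → B3 → … → B5 after 3 steps.

B5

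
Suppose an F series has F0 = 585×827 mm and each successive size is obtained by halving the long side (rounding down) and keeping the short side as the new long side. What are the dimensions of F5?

F1: ⌊827/2⌋ × 585 = 413 × 585 mm
F2: ⌊585/2⌋ × 413 = 292 × 413 mm
F3: ⌊413/2⌋ × 292 = 206 × 292 mm
F4: ⌊292/2⌋ × 206 = 146 × 206 mm
F5: ⌊206/2⌋ × 146 = 103 × 146 mm

103 × 146 mm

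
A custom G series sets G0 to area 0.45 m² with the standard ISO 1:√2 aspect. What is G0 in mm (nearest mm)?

564 × 798 mm

Let the short side be w mm. Then w · w√2 = 0.45 m² = 450,000 mm².
w² = 450,000/√2, so w ≈ 564.1 mm; long side = w√2 ≈ 797.7 mm.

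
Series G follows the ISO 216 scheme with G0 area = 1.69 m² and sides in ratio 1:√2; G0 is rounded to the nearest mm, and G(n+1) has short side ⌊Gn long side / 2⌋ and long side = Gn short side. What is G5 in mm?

193 × 273 mm

Let G0's short side be w mm. w · w√2 = 1.69 m² = 1,690,000 mm², so w ≈ 1093.2 mm and w√2 ≈ 1546.0 mm → G0 = 1093 × 1546 mm.
G1: ⌊1546/2⌋ × 1093 = 773 × 1093 mm
G2: ⌊1093/2⌋ × 773 = 546 × 773 mm
G3: ⌊773/2⌋ × 546 = 386 × 546 mm
G4: ⌊546/2⌋ × 386 = 273 × 386 mm
G5: ⌊386/2⌋ × 273 = 193 × 273 mm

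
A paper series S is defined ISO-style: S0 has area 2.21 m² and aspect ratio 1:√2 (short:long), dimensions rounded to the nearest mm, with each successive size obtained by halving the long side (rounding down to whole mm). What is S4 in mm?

312 × 442 mm

Let S0's short side be w mm. w · w√2 = 2.21 m² = 2,210,000 mm², so w ≈ 1250.1 mm and w√2 ≈ 1767.9 mm → S0 = 1250 × 1768 mm.
S1: ⌊1768/2⌋ × 1250 = 884 × 1250 mm
S2: ⌊1250/2⌋ × 884 = 625 × 884 mm
S3: ⌊884/2⌋ × 625 = 442 × 625 mm
S4: ⌊625/2⌋ × 442 = 312 × 442 mm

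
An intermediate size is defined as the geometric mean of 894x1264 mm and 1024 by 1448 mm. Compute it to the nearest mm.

957 × 1353 mm

Short side: √(894 · 1024) = √915456 ≈ 956.8 → 957 mm
Long side: √(1264 · 1448) = √1830272 ≈ 1352.9 → 1353 mm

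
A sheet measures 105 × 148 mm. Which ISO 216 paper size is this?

Aspect ratio 148/105 ≈ 1.410 — close to the ISO √2 ≈ 1.414.
In the A-series (A0 area = 1 m²): A6 = 105 × 148 mm.

A6 (105 × 148 mm)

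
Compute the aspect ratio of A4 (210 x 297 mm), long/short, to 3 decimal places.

1.414

297 / 210 = 1.414
Matches √2 ≈ 1.414 — the ISO 216 defining ratio.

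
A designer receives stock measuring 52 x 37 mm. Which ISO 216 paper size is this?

Aspect ratio 52/37 ≈ 1.405 — close to the ISO √2 ≈ 1.414.
In the A-series (A0 area = 1 m²): A9 = 37 × 52 mm.

A9 (37 × 52 mm)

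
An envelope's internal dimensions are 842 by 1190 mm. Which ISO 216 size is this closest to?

Aspect ratio 1190/842 ≈ 1.413 — close to the ISO √2 ≈ 1.414.
In the A-series (A0 area = 1 m²): A0 = 841 × 1189 mm.
Off by 2 mm total — nearest standard size.

A0 (841 × 1189 mm)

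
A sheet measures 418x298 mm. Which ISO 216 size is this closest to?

Aspect ratio 418/298 ≈ 1.403 — close to the ISO √2 ≈ 1.414.
In the A-series (A0 area = 1 m²): A3 = 297 × 420 mm.
Off by 3 mm total — nearest standard size.

A3 (297 × 420 mm)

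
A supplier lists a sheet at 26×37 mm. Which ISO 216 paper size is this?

Aspect ratio 37/26 ≈ 1.423 — close to the ISO √2 ≈ 1.414.
In the A-series (A0 area = 1 m²): A10 = 26 × 37 mm.

A10 (26 × 37 mm)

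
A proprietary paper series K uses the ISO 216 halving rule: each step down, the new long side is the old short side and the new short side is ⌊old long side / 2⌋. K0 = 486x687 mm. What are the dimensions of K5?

K1: ⌊687/2⌋ × 486 = 343 × 486 mm
K2: ⌊486/2⌋ × 343 = 243 × 343 mm
K3: ⌊343/2⌋ × 243 = 171 × 243 mm
K4: ⌊243/2⌋ × 171 = 121 × 171 mm
K5: ⌊171/2⌋ × 121 = 85 × 121 mm

85 × 121 mm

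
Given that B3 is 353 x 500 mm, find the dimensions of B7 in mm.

B4: ⌊500/2⌋ × 353 = 250 × 353 mm
B5: ⌊353/2⌋ × 250 = 176 × 250 mm
B6: ⌊250/2⌋ × 176 = 125 × 176 mm
B7: ⌊176/2⌋ × 125 = 88 × 125 mm

88 × 125 mm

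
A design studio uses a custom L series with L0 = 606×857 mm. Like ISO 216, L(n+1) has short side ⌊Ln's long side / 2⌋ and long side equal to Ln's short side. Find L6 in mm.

75 × 107 mm

L1 = 428 × 606 mm (from L0 by 1 halving).
L2: ⌊606/2⌋ × 428 = 303 × 428 mm
L3: ⌊428/2⌋ × 303 = 214 × 303 mm
L4: ⌊303/2⌋ × 214 = 151 × 214 mm
L5: ⌊214/2⌋ × 151 = 107 × 151 mm
L6: ⌊151/2⌋ × 107 = 75 × 107 mm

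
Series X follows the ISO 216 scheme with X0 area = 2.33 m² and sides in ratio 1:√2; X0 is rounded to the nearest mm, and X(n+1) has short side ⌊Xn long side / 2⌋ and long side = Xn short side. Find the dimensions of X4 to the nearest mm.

321 × 453 mm

Let X0's short side be w mm. w · w√2 = 2.33 m² = 2,330,000 mm², so w ≈ 1283.6 mm and w√2 ≈ 1815.2 mm → X0 = 1284 × 1815 mm.
X1: ⌊1815/2⌋ × 1284 = 907 × 1284 mm
X2: ⌊1284/2⌋ × 907 = 642 × 907 mm
X3: ⌊907/2⌋ × 642 = 453 × 642 mm
X4: ⌊642/2⌋ × 453 = 321 × 453 mm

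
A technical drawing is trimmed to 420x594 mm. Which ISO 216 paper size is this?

Aspect ratio 594/420 ≈ 1.414 — close to the ISO √2 ≈ 1.414.
In the A-series (A0 area = 1 m²): A2 = 420 × 594 mm.

A2 (420 × 594 mm)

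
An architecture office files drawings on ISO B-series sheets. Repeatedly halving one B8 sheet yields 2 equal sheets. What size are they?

2 = 2^1, so 1 halving step.
B8 → B9 → … → B9 after 1 step.

B9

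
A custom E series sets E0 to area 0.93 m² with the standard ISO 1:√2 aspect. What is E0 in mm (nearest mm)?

811 × 1147 mm

Let the short side be w mm. Then w · w√2 = 0.93 m² = 930,000 mm².
w² = 930,000/√2, so w ≈ 810.9 mm; long side = w√2 ≈ 1146.8 mm.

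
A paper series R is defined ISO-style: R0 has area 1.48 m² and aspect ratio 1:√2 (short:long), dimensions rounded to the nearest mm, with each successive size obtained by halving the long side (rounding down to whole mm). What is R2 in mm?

Let R0's short side be w mm. w · w√2 = 1.48 m² = 1,480,000 mm², so w ≈ 1023.0 mm and w√2 ≈ 1446.7 mm → R0 = 1023 × 1447 mm.
R1: ⌊1447/2⌋ × 1023 = 723 × 1023 mm
R2: ⌊1023/2⌋ × 723 = 511 × 723 mm

511 × 723 mm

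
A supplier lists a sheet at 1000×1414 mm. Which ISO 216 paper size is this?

Aspect ratio 1414/1000 ≈ 1.414 — close to the ISO √2 ≈ 1.414.
In the B-series (B0 = 1000 × 1414 mm): B0 = 1000 × 1414 mm.

B0 (1000 × 1414 mm)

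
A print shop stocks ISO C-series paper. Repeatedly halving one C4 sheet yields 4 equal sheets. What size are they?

4 = 2^2, so 2 halving steps.
C4 → C5 → … → C6 after 2 steps.

C6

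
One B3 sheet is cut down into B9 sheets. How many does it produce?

Each ISO step halves the sheet: 1 × B3 → 2 × B4 → 4 × B5 → 8 × B6 → …
From B3 to B9 is 6 halving steps: 2^6 = 64.

64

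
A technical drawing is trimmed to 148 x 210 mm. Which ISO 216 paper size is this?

A5 (148 × 210 mm)

Aspect ratio 210/148 ≈ 1.419 — close to the ISO √2 ≈ 1.414.
In the A-series (A0 area = 1 m²): A5 = 148 × 210 mm.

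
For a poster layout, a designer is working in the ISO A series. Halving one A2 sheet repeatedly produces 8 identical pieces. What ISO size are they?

A5

8 = 2^3, so 3 halving steps.
A2 → A3 → … → A5 after 3 steps.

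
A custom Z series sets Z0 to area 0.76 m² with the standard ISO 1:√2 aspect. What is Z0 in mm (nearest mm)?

Let the short side be w mm. Then w · w√2 = 0.76 m² = 760,000 mm².
w² = 760,000/√2, so w ≈ 733.1 mm; long side = w√2 ≈ 1036.7 mm.

733 × 1037 mm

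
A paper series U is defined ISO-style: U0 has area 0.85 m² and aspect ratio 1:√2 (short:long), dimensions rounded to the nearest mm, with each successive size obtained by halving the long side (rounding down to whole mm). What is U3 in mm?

274 × 387 mm

Let U0's short side be w mm. w · w√2 = 0.85 m² = 850,000 mm², so w ≈ 775.3 mm and w√2 ≈ 1096.4 mm → U0 = 775 × 1096 mm.
U1: ⌊1096/2⌋ × 775 = 548 × 775 mm
U2: ⌊775/2⌋ × 548 = 387 × 548 mm
U3: ⌊548/2⌋ × 387 = 274 × 387 mm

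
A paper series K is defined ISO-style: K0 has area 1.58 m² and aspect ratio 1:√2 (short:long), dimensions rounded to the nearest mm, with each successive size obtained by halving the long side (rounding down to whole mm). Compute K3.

Let K0's short side be w mm. w · w√2 = 1.58 m² = 1,580,000 mm², so w ≈ 1057.0 mm and w√2 ≈ 1494.8 mm → K0 = 1057 × 1495 mm.
K1: ⌊1495/2⌋ × 1057 = 747 × 1057 mm
K2: ⌊1057/2⌋ × 747 = 528 × 747 mm
K3: ⌊747/2⌋ × 528 = 373 × 528 mm

373 × 528 mm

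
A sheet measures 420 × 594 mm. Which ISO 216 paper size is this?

Aspect ratio 594/420 ≈ 1.414 — close to the ISO √2 ≈ 1.414.
In the A-series (A0 area = 1 m²): A2 = 420 × 594 mm.

A2 (420 × 594 mm)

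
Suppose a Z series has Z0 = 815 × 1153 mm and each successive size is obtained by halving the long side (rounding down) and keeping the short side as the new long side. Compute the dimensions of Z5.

Z1: ⌊1153/2⌋ × 815 = 576 × 815 mm
Z2: ⌊815/2⌋ × 576 = 407 × 576 mm
Z3: ⌊576/2⌋ × 407 = 288 × 407 mm
Z4: ⌊407/2⌋ × 288 = 203 × 288 mm
Z5: ⌊288/2⌋ × 203 = 144 × 203 mm

144 × 203 mm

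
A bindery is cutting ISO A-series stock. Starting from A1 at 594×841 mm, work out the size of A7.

A2: ⌊841/2⌋ × 594 = 420 × 594 mm
A3: ⌊594/2⌋ × 420 = 297 × 420 mm
A4: ⌊420/2⌋ × 297 = 210 × 297 mm
A5: ⌊297/2⌋ × 210 = 148 × 210 mm
A6: ⌊210/2⌋ × 148 = 105 × 148 mm
A7: ⌊148/2⌋ × 105 = 74 × 105 mm

74 × 105 mm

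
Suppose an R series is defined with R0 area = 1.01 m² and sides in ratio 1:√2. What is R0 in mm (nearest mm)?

845 × 1195 mm

Let the short side be w mm. Then w · w√2 = 1.01 m² = 1,010,000 mm².
w² = 1,010,000/√2, so w ≈ 845.1 mm; long side = w√2 ≈ 1195.1 mm.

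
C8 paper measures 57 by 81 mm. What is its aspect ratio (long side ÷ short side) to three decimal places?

81 / 57 = 1.421
ISO 216 targets √2 ≈ 1.414; the +0.007 deviation is from mm rounding.

1.421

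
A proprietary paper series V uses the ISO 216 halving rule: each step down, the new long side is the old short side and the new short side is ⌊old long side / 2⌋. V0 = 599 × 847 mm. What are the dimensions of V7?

52 × 74 mm

V1 = 423 × 599 mm (from V0 by 1 halving).
V2: ⌊599/2⌋ × 423 = 299 × 423 mm
V3: ⌊423/2⌋ × 299 = 211 × 299 mm
V4: ⌊299/2⌋ × 211 = 149 × 211 mm
V5: ⌊211/2⌋ × 149 = 105 × 149 mm
V6: ⌊149/2⌋ × 105 = 74 × 105 mm
V7: ⌊105/2⌋ × 74 = 52 × 74 mm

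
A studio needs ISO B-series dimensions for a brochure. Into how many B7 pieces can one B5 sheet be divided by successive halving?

Each ISO step halves the sheet: 1 × B5 → 2 × B6 → 4 × B7
From B5 to B7 is 2 halving steps: 2^2 = 4.

4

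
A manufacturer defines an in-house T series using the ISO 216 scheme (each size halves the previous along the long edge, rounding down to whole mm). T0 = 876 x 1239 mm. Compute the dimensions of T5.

T1: ⌊1239/2⌋ × 876 = 619 × 876 mm
T2: ⌊876/2⌋ × 619 = 438 × 619 mm
T3: ⌊619/2⌋ × 438 = 309 × 438 mm
T4: ⌊438/2⌋ × 309 = 219 × 309 mm
T5: ⌊309/2⌋ × 219 = 154 × 219 mm

154 × 219 mm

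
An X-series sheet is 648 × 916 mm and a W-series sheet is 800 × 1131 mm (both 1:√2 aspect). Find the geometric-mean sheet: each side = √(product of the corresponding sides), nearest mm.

720 × 1018 mm

Short side: √(648 · 800) = √518400 ≈ 720.0 → 720 mm
Long side: √(916 · 1131) = √1035996 ≈ 1017.8 → 1018 mm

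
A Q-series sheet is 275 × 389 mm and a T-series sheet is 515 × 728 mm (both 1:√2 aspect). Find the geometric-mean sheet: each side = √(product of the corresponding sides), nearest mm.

376 × 532 mm

Short side: √(275 · 515) = √141625 ≈ 376.3 → 376 mm
Long side: √(389 · 728) = √283192 ≈ 532.2 → 532 mm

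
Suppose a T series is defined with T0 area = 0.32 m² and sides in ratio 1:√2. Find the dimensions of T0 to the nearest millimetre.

476 × 673 mm

Let the short side be w mm. Then w · w√2 = 0.32 m² = 320,000 mm².
w² = 320,000/√2, so w ≈ 475.7 mm; long side = w√2 ≈ 672.7 mm.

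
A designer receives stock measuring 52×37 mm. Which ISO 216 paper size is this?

A9 (37 × 52 mm)

Aspect ratio 52/37 ≈ 1.405 — close to the ISO √2 ≈ 1.414.
In the A-series (A0 area = 1 m²): A9 = 37 × 52 mm.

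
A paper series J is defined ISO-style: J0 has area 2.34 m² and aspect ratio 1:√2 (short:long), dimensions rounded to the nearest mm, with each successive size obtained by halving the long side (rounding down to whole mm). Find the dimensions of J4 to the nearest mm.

Let J0's short side be w mm. w · w√2 = 2.34 m² = 2,340,000 mm², so w ≈ 1286.3 mm and w√2 ≈ 1819.1 mm → J0 = 1286 × 1819 mm.
J1: ⌊1819/2⌋ × 1286 = 909 × 1286 mm
J2: ⌊1286/2⌋ × 909 = 643 × 909 mm
J3: ⌊909/2⌋ × 643 = 454 × 643 mm
J4: ⌊643/2⌋ × 454 = 321 × 454 mm

321 × 454 mm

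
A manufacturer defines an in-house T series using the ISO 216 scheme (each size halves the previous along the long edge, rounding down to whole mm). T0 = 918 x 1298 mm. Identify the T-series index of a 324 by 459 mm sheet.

T0: 918 × 1298 mm
T1: 649 × 918 mm
T2: 459 × 649 mm
T3: 324 × 459 mm
T4: 229 × 324 mm
→ matches T3.

T3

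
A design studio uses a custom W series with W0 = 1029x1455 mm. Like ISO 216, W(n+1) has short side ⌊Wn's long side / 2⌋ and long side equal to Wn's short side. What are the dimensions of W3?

W1: ⌊1455/2⌋ × 1029 = 727 × 1029 mm
W2: ⌊1029/2⌋ × 727 = 514 × 727 mm
W3: ⌊727/2⌋ × 514 = 363 × 514 mm

363 × 514 mm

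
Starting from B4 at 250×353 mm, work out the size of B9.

44 × 62 mm

B5: ⌊353/2⌋ × 250 = 176 × 250 mm
B6: ⌊250/2⌋ × 176 = 125 × 176 mm
B7: ⌊176/2⌋ × 125 = 88 × 125 mm
B8: ⌊125/2⌋ × 88 = 62 × 88 mm
B9: ⌊88/2⌋ × 62 = 44 × 62 mm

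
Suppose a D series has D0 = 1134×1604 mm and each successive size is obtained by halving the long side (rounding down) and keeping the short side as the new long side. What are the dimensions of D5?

200 × 283 mm

D1: ⌊1604/2⌋ × 1134 = 802 × 1134 mm
D2: ⌊1134/2⌋ × 802 = 567 × 802 mm
D3: ⌊802/2⌋ × 567 = 401 × 567 mm
D4: ⌊567/2⌋ × 401 = 283 × 401 mm
D5: ⌊401/2⌋ × 283 = 200 × 283 mm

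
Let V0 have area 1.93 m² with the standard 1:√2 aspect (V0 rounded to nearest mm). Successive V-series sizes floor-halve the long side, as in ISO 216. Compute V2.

Let V0's short side be w mm. w · w√2 = 1.93 m² = 1,930,000 mm², so w ≈ 1168.2 mm and w√2 ≈ 1652.1 mm → V0 = 1168 × 1652 mm.
V1: ⌊1652/2⌋ × 1168 = 826 × 1168 mm
V2: ⌊1168/2⌋ × 826 = 584 × 826 mm

584 × 826 mm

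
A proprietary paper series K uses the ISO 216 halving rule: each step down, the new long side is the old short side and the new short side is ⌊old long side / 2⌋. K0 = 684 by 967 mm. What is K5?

120 × 171 mm

K1 = 483 × 684 mm (from K0 by 1 halving).
K2: ⌊684/2⌋ × 483 = 342 × 483 mm
K3: ⌊483/2⌋ × 342 = 241 × 342 mm
K4: ⌊342/2⌋ × 241 = 171 × 241 mm
K5: ⌊241/2⌋ × 171 = 120 × 171 mm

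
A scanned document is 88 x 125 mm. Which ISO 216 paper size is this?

B7 (88 × 125 mm)

Aspect ratio 125/88 ≈ 1.420 — close to the ISO √2 ≈ 1.414.
In the B-series (B0 = 1000 × 1414 mm): B7 = 88 × 125 mm.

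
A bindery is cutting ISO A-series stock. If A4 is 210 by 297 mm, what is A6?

105 × 148 mm

A5: ⌊297/2⌋ × 210 = 148 × 210 mm
A6: ⌊210/2⌋ × 148 = 105 × 148 mm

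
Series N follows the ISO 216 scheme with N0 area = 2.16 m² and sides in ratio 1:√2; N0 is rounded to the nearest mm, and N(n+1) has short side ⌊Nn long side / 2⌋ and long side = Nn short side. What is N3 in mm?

437 × 618 mm

Let N0's short side be w mm. w · w√2 = 2.16 m² = 2,160,000 mm², so w ≈ 1235.9 mm and w√2 ≈ 1747.8 mm → N0 = 1236 × 1748 mm.
N1: ⌊1748/2⌋ × 1236 = 874 × 1236 mm
N2: ⌊1236/2⌋ × 874 = 618 × 874 mm
N3: ⌊874/2⌋ × 618 = 437 × 618 mm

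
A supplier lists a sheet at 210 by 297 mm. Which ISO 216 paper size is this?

A4 (210 × 297 mm)

Aspect ratio 297/210 ≈ 1.414 — close to the ISO √2 ≈ 1.414.
In the A-series (A0 area = 1 m²): A4 = 210 × 297 mm.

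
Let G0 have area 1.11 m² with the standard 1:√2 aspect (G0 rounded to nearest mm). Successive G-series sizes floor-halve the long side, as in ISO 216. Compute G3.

313 × 443 mm

Let G0's short side be w mm. w · w√2 = 1.11 m² = 1,110,000 mm², so w ≈ 885.9 mm and w√2 ≈ 1252.9 mm → G0 = 886 × 1253 mm.
G1: ⌊1253/2⌋ × 886 = 626 × 886 mm
G2: ⌊886/2⌋ × 626 = 443 × 626 mm
G3: ⌊626/2⌋ × 443 = 313 × 443 mm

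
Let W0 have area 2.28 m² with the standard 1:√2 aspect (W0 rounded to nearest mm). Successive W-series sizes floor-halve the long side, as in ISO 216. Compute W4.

Let W0's short side be w mm. w · w√2 = 2.28 m² = 2,280,000 mm², so w ≈ 1269.7 mm and w√2 ≈ 1795.7 mm → W0 = 1270 × 1796 mm.
W1: ⌊1796/2⌋ × 1270 = 898 × 1270 mm
W2: ⌊1270/2⌋ × 898 = 635 × 898 mm
W3: ⌊898/2⌋ × 635 = 449 × 635 mm
W4: ⌊635/2⌋ × 449 = 317 × 449 mm

317 × 449 mm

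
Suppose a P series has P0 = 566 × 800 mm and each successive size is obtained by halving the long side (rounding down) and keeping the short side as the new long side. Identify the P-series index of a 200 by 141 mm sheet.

P4

P0: 566 × 800 mm
P1: 400 × 566 mm
P2: 283 × 400 mm
P3: 200 × 283 mm
P4: 141 × 200 mm
P5: 100 × 141 mm
→ matches P4.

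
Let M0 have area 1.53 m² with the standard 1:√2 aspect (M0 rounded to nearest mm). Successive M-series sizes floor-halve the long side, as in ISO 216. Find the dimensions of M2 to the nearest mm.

Let M0's short side be w mm. w · w√2 = 1.53 m² = 1,530,000 mm², so w ≈ 1040.1 mm and w√2 ≈ 1471.0 mm → M0 = 1040 × 1471 mm.
M1: ⌊1471/2⌋ × 1040 = 735 × 1040 mm
M2: ⌊1040/2⌋ × 735 = 520 × 735 mm

520 × 735 mm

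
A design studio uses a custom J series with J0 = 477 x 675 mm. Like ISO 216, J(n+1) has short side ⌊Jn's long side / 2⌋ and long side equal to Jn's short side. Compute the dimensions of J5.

J1 = 337 × 477 mm (from J0 by 1 halving).
J2: ⌊477/2⌋ × 337 = 238 × 337 mm
J3: ⌊337/2⌋ × 238 = 168 × 238 mm
J4: ⌊238/2⌋ × 168 = 119 × 168 mm
J5: ⌊168/2⌋ × 119 = 84 × 119 mm

84 × 119 mm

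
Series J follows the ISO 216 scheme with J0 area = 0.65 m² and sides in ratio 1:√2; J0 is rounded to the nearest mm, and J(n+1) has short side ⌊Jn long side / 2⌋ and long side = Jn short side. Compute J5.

119 × 169 mm

Let J0's short side be w mm. w · w√2 = 0.65 m² = 650,000 mm², so w ≈ 678.0 mm and w√2 ≈ 958.8 mm → J0 = 678 × 959 mm.
J1: ⌊959/2⌋ × 678 = 479 × 678 mm
J2: ⌊678/2⌋ × 479 = 339 × 479 mm
J3: ⌊479/2⌋ × 339 = 239 × 339 mm
J4: ⌊339/2⌋ × 239 = 169 × 239 mm
J5: ⌊239/2⌋ × 169 = 119 × 169 mm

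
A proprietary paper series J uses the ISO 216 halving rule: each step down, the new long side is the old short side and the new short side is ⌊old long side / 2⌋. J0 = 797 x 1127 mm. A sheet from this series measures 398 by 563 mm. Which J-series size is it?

J2

J0: 797 × 1127 mm
J1: 563 × 797 mm
J2: 398 × 563 mm
J3: 281 × 398 mm
→ matches J2.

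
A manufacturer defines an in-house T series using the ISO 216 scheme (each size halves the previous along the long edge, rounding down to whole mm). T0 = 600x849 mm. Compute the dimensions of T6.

T1: ⌊849/2⌋ × 600 = 424 × 600 mm
T2: ⌊600/2⌋ × 424 = 300 × 424 mm
T3: ⌊424/2⌋ × 300 = 212 × 300 mm
T4: ⌊300/2⌋ × 212 = 150 × 212 mm
T5: ⌊212/2⌋ × 150 = 106 × 150 mm
T6: ⌊150/2⌋ × 106 = 75 × 106 mm

75 × 106 mm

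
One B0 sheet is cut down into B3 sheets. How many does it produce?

B0 = 1000 × 1414 mm; B3 = 353 × 500 mm.
Each halving step doubles the count; 3 steps from B0 to B3.
2^3 = 8.

8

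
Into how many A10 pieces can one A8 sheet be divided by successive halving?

Each ISO step halves the sheet: 1 × A8 → 2 × A9 → 4 × A10
From A8 to A10 is 2 halving steps: 2^2 = 4.

4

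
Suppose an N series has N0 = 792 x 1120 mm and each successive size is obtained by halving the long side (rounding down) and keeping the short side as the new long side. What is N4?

198 × 280 mm

N1: ⌊1120/2⌋ × 792 = 560 × 792 mm
N2: ⌊792/2⌋ × 560 = 396 × 560 mm
N3: ⌊560/2⌋ × 396 = 280 × 396 mm
N4: ⌊396/2⌋ × 280 = 198 × 280 mm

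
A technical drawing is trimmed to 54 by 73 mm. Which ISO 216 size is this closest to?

A8 (52 × 74 mm)

Aspect ratio 73/54 ≈ 1.352 (ISO target is √2 ≈ 1.414).
In the A-series (A0 area = 1 m²): A8 = 52 × 74 mm.
Off by 3 mm total — nearest standard size.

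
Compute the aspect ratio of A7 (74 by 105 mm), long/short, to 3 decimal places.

1.419

105 / 74 = 1.419
ISO 216 targets √2 ≈ 1.414; the +0.005 deviation is from mm rounding.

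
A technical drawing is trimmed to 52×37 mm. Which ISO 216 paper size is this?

Aspect ratio 52/37 ≈ 1.405 — close to the ISO √2 ≈ 1.414.
In the A-series (A0 area = 1 m²): A9 = 37 × 52 mm.

A9 (37 × 52 mm)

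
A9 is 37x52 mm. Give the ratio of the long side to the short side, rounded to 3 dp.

52 / 37 = 1.405
ISO 216 targets √2 ≈ 1.414; the -0.009 deviation is from mm rounding.

1.405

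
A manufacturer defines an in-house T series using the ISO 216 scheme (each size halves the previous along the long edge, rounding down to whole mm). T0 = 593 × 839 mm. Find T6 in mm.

T1: ⌊839/2⌋ × 593 = 419 × 593 mm
T2: ⌊593/2⌋ × 419 = 296 × 419 mm
T3: ⌊419/2⌋ × 296 = 209 × 296 mm
T4: ⌊296/2⌋ × 209 = 148 × 209 mm
T5: ⌊209/2⌋ × 148 = 104 × 148 mm
T6: ⌊148/2⌋ × 104 = 74 × 104 mm

74 × 104 mm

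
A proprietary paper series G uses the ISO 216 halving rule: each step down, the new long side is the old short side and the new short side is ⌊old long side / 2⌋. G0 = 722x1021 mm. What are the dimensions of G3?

G1: ⌊1021/2⌋ × 722 = 510 × 722 mm
G2: ⌊722/2⌋ × 510 = 361 × 510 mm
G3: ⌊510/2⌋ × 361 = 255 × 361 mm

255 × 361 mm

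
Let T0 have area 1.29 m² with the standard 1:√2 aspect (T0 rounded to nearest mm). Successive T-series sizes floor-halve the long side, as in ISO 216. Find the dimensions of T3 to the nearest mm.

Let T0's short side be w mm. w · w√2 = 1.29 m² = 1,290,000 mm², so w ≈ 955.1 mm and w√2 ≈ 1350.7 mm → T0 = 955 × 1351 mm.
T1: ⌊1351/2⌋ × 955 = 675 × 955 mm
T2: ⌊955/2⌋ × 675 = 477 × 675 mm
T3: ⌊675/2⌋ × 477 = 337 × 477 mm

337 × 477 mm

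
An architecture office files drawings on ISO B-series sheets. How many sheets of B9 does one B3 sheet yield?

Each ISO step halves the sheet: 1 × B3 → 2 × B4 → 4 × B5 → 8 × B6 → …
From B3 to B9 is 6 halving steps: 2^6 = 64.

64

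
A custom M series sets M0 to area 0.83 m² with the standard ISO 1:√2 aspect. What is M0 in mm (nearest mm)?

766 × 1083 mm

Let the short side be w mm. Then w · w√2 = 0.83 m² = 830,000 mm².
w² = 830,000/√2, so w ≈ 766.1 mm; long side = w√2 ≈ 1083.4 mm.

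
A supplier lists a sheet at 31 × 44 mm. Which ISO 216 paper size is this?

B10 (31 × 44 mm)

Aspect ratio 44/31 ≈ 1.419 — close to the ISO √2 ≈ 1.414.
In the B-series (B0 = 1000 × 1414 mm): B10 = 31 × 44 mm.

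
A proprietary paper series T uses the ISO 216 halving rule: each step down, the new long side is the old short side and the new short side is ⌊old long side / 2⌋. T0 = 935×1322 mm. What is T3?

T1: ⌊1322/2⌋ × 935 = 661 × 935 mm
T2: ⌊935/2⌋ × 661 = 467 × 661 mm
T3: ⌊661/2⌋ × 467 = 330 × 467 mm

330 × 467 mm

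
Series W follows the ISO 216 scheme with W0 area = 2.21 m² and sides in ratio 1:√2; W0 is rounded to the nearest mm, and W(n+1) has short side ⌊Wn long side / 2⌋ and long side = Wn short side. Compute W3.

Let W0's short side be w mm. w · w√2 = 2.21 m² = 2,210,000 mm², so w ≈ 1250.1 mm and w√2 ≈ 1767.9 mm → W0 = 1250 × 1768 mm.
W1: ⌊1768/2⌋ × 1250 = 884 × 1250 mm
W2: ⌊1250/2⌋ × 884 = 625 × 884 mm
W3: ⌊884/2⌋ × 625 = 442 × 625 mm

442 × 625 mm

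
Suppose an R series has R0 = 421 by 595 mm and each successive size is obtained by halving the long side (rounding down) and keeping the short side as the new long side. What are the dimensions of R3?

148 × 210 mm

R1: ⌊595/2⌋ × 421 = 297 × 421 mm
R2: ⌊421/2⌋ × 297 = 210 × 297 mm
R3: ⌊297/2⌋ × 210 = 148 × 210 mm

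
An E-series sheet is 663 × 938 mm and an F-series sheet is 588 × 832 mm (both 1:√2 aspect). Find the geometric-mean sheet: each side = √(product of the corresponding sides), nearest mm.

624 × 883 mm

Short side: √(663 · 588) = √389844 ≈ 624.4 → 624 mm
Long side: √(938 · 832) = √780416 ≈ 883.4 → 883 mm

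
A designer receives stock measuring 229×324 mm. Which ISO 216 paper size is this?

Aspect ratio 324/229 ≈ 1.415 — close to the ISO √2 ≈ 1.414.
In the C-series (envelope sizes, between A and B): C4 = 229 × 324 mm.

C4 (229 × 324 mm)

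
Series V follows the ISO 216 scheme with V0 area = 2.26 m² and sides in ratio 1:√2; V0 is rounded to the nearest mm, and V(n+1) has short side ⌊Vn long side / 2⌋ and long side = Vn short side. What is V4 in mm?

Let V0's short side be w mm. w · w√2 = 2.26 m² = 2,260,000 mm², so w ≈ 1264.1 mm and w√2 ≈ 1787.8 mm → V0 = 1264 × 1788 mm.
V1: ⌊1788/2⌋ × 1264 = 894 × 1264 mm
V2: ⌊1264/2⌋ × 894 = 632 × 894 mm
V3: ⌊894/2⌋ × 632 = 447 × 632 mm
V4: ⌊632/2⌋ × 447 = 316 × 447 mm

316 × 447 mm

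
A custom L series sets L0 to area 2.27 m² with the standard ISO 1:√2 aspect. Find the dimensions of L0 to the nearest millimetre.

1267 × 1792 mm

Let the short side be w mm. Then w · w√2 = 2.27 m² = 2,270,000 mm².
w² = 2,270,000/√2, so w ≈ 1266.9 mm; long side = w√2 ≈ 1791.7 mm.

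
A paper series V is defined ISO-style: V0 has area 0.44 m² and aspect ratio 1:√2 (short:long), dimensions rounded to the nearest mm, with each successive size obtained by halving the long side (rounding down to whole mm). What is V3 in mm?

Let V0's short side be w mm. w · w√2 = 0.44 m² = 440,000 mm², so w ≈ 557.8 mm and w√2 ≈ 788.8 mm → V0 = 558 × 789 mm.
V1: ⌊789/2⌋ × 558 = 394 × 558 mm
V2: ⌊558/2⌋ × 394 = 279 × 394 mm
V3: ⌊394/2⌋ × 279 = 197 × 279 mm

197 × 279 mm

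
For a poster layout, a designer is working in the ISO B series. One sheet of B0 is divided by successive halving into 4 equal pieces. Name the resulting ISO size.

B2

4 = 2^2, so 2 halving steps.
B0 → B1 → … → B2 after 2 steps.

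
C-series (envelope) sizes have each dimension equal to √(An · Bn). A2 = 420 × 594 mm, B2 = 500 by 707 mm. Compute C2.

458 × 648 mm

Short side: √(420 · 500) = √210000 ≈ 458.3 → 458 mm
Long side: √(594 · 707) = √419958 ≈ 648.0 → 648 mm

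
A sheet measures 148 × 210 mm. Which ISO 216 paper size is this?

A5 (148 × 210 mm)

Aspect ratio 210/148 ≈ 1.419 — close to the ISO √2 ≈ 1.414.
In the A-series (A0 area = 1 m²): A5 = 148 × 210 mm.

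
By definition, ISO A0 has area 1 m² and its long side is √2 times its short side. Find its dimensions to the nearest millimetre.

Let the short side be w mm. Then the long side is w√2 and w · w√2 = 10⁶ mm².
w² = 10⁶/√2, so w = 1000 / 2^(1/4) ≈ 840.9 mm; long side = 1000 · 2^(1/4) ≈ 1189.2 mm.

841 × 1189 mm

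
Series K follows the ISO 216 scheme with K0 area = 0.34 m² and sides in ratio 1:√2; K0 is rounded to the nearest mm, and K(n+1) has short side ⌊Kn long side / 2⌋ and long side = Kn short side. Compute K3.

Let K0's short side be w mm. w · w√2 = 0.34 m² = 340,000 mm², so w ≈ 490.3 mm and w√2 ≈ 693.4 mm → K0 = 490 × 693 mm.
K1: ⌊693/2⌋ × 490 = 346 × 490 mm
K2: ⌊490/2⌋ × 346 = 245 × 346 mm
K3: ⌊346/2⌋ × 245 = 173 × 245 mm

173 × 245 mm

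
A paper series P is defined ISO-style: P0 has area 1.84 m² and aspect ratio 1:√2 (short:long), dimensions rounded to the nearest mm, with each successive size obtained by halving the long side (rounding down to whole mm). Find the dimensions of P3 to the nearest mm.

403 × 570 mm

Let P0's short side be w mm. w · w√2 = 1.84 m² = 1,840,000 mm², so w ≈ 1140.6 mm and w√2 ≈ 1613.1 mm → P0 = 1141 × 1613 mm.
P1: ⌊1613/2⌋ × 1141 = 806 × 1141 mm
P2: ⌊1141/2⌋ × 806 = 570 × 806 mm
P3: ⌊806/2⌋ × 570 = 403 × 570 mm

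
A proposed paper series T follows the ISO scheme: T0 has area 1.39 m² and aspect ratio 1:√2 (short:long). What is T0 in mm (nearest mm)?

Let the short side be w mm. Then w · w√2 = 1.39 m² = 1,390,000 mm².
w² = 1,390,000/√2, so w ≈ 991.4 mm; long side = w√2 ≈ 1402.1 mm.

991 × 1402 mm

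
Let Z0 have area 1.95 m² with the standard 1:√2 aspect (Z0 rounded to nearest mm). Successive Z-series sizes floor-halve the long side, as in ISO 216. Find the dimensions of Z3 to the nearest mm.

415 × 587 mm

Let Z0's short side be w mm. w · w√2 = 1.95 m² = 1,950,000 mm², so w ≈ 1174.2 mm and w√2 ≈ 1660.6 mm → Z0 = 1174 × 1661 mm.
Z1: ⌊1661/2⌋ × 1174 = 830 × 1174 mm
Z2: ⌊1174/2⌋ × 830 = 587 × 830 mm
Z3: ⌊830/2⌋ × 587 = 415 × 587 mm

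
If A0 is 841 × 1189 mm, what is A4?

210 × 297 mm

A1: ⌊1189/2⌋ × 841 = 594 × 841 mm
A2: ⌊841/2⌋ × 594 = 420 × 594 mm
A3: ⌊594/2⌋ × 420 = 297 × 420 mm
A4: ⌊420/2⌋ × 297 = 210 × 297 mm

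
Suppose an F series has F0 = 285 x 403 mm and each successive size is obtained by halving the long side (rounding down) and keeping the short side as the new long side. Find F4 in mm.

71 × 100 mm

F1: ⌊403/2⌋ × 285 = 201 × 285 mm
F2: ⌊285/2⌋ × 201 = 142 × 201 mm
F3: ⌊201/2⌋ × 142 = 100 × 142 mm
F4: ⌊142/2⌋ × 100 = 71 × 100 mm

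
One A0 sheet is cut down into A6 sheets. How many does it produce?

Each ISO step halves the sheet: 1 × A0 → 2 × A1 → 4 × A2 → 8 × A3 → …
From A0 to A6 is 6 halving steps: 2^6 = 64.

64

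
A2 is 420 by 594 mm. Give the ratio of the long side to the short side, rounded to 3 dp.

594 / 420 = 1.414
Matches √2 ≈ 1.414 — the ISO 216 defining ratio.

1.414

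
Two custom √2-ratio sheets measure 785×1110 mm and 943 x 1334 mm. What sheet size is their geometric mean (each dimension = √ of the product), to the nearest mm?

860 × 1217 mm

Short side: √(785 · 943) = √740255 ≈ 860.4 → 860 mm
Long side: √(1110 · 1334) = √1480740 ≈ 1216.9 → 1217 mm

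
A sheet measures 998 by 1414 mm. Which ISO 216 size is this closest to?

Aspect ratio 1414/998 ≈ 1.417 — close to the ISO √2 ≈ 1.414.
In the B-series (B0 = 1000 × 1414 mm): B0 = 1000 × 1414 mm.
Off by 2 mm total — nearest standard size.

B0 (1000 × 1414 mm)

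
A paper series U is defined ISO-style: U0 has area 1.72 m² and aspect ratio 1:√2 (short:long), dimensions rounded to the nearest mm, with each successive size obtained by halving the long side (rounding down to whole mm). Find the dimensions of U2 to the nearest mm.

551 × 780 mm

Let U0's short side be w mm. w · w√2 = 1.72 m² = 1,720,000 mm², so w ≈ 1102.8 mm and w√2 ≈ 1559.6 mm → U0 = 1103 × 1560 mm.
U1: ⌊1560/2⌋ × 1103 = 780 × 1103 mm
U2: ⌊1103/2⌋ × 780 = 551 × 780 mm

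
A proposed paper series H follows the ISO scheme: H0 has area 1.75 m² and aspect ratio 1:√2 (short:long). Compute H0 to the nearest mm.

Let the short side be w mm. Then w · w√2 = 1.75 m² = 1,750,000 mm².
w² = 1,750,000/√2, so w ≈ 1112.4 mm; long side = w√2 ≈ 1573.2 mm.

1112 × 1573 mm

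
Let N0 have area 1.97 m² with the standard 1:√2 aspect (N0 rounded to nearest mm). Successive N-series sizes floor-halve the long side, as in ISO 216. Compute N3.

417 × 590 mm

Let N0's short side be w mm. w · w√2 = 1.97 m² = 1,970,000 mm², so w ≈ 1180.3 mm and w√2 ≈ 1669.1 mm → N0 = 1180 × 1669 mm.
N1: ⌊1669/2⌋ × 1180 = 834 × 1180 mm
N2: ⌊1180/2⌋ × 834 = 590 × 834 mm
N3: ⌊834/2⌋ × 590 = 417 × 590 mm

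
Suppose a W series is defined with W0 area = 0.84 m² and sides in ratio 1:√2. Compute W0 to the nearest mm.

771 × 1090 mm

Let the short side be w mm. Then w · w√2 = 0.84 m² = 840,000 mm².
w² = 840,000/√2, so w ≈ 770.7 mm; long side = w√2 ≈ 1089.9 mm.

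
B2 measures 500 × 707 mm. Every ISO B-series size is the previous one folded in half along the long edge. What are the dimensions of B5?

B3: ⌊707/2⌋ × 500 = 353 × 500 mm
B4: ⌊500/2⌋ × 353 = 250 × 353 mm
B5: ⌊353/2⌋ × 250 = 176 × 250 mm

176 × 250 mm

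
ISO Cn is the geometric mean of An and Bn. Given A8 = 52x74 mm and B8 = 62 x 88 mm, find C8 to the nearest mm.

57 × 81 mm

Short side: √(52 · 62) = √3224 ≈ 56.8 → 57 mm
Long side: √(74 · 88) = √6512 ≈ 80.7 → 81 mm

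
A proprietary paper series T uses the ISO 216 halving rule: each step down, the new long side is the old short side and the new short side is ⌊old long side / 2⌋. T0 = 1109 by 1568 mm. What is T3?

392 × 554 mm

T1: ⌊1568/2⌋ × 1109 = 784 × 1109 mm
T2: ⌊1109/2⌋ × 784 = 554 × 784 mm
T3: ⌊784/2⌋ × 554 = 392 × 554 mm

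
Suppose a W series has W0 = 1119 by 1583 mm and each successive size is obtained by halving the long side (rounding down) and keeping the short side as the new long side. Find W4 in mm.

279 × 395 mm

W1 = 791 × 1119 mm (from W0 by 1 halving).
W2: ⌊1119/2⌋ × 791 = 559 × 791 mm
W3: ⌊791/2⌋ × 559 = 395 × 559 mm
W4: ⌊559/2⌋ × 395 = 279 × 395 mm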